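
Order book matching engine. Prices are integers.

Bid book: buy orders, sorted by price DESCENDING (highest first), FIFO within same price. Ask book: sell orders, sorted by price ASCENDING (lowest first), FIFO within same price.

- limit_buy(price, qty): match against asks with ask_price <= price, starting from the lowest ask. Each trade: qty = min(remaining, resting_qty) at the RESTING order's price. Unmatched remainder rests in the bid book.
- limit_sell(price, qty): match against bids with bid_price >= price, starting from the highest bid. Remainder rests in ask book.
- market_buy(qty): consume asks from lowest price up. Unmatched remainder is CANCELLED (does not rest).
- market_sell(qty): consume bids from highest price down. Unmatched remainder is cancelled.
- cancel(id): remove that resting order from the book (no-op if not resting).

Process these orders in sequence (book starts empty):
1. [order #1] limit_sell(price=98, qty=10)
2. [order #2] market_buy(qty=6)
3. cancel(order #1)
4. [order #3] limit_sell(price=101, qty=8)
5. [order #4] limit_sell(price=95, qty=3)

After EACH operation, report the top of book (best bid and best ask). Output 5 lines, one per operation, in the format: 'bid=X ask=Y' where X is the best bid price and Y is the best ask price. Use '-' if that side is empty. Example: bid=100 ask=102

Answer: bid=- ask=98
bid=- ask=98
bid=- ask=-
bid=- ask=101
bid=- ask=95

Derivation:
After op 1 [order #1] limit_sell(price=98, qty=10): fills=none; bids=[-] asks=[#1:10@98]
After op 2 [order #2] market_buy(qty=6): fills=#2x#1:6@98; bids=[-] asks=[#1:4@98]
After op 3 cancel(order #1): fills=none; bids=[-] asks=[-]
After op 4 [order #3] limit_sell(price=101, qty=8): fills=none; bids=[-] asks=[#3:8@101]
After op 5 [order #4] limit_sell(price=95, qty=3): fills=none; bids=[-] asks=[#4:3@95 #3:8@101]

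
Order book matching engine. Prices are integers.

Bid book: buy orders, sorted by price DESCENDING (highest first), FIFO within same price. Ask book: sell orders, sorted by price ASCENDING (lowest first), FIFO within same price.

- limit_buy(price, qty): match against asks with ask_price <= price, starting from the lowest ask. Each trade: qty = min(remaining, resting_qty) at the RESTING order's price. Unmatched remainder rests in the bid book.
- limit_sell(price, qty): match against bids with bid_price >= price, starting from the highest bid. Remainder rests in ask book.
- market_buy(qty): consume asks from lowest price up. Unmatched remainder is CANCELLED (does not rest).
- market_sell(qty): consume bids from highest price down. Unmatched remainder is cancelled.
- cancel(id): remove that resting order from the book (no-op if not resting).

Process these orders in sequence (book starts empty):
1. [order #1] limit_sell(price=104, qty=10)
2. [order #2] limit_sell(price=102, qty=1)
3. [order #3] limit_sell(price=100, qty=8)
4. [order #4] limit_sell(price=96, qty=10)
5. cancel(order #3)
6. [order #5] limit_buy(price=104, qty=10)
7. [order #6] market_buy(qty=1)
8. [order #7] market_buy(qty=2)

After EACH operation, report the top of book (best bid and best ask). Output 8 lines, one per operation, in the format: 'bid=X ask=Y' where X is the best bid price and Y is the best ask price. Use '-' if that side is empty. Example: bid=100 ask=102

Answer: bid=- ask=104
bid=- ask=102
bid=- ask=100
bid=- ask=96
bid=- ask=96
bid=- ask=102
bid=- ask=104
bid=- ask=104

Derivation:
After op 1 [order #1] limit_sell(price=104, qty=10): fills=none; bids=[-] asks=[#1:10@104]
After op 2 [order #2] limit_sell(price=102, qty=1): fills=none; bids=[-] asks=[#2:1@102 #1:10@104]
After op 3 [order #3] limit_sell(price=100, qty=8): fills=none; bids=[-] asks=[#3:8@100 #2:1@102 #1:10@104]
After op 4 [order #4] limit_sell(price=96, qty=10): fills=none; bids=[-] asks=[#4:10@96 #3:8@100 #2:1@102 #1:10@104]
After op 5 cancel(order #3): fills=none; bids=[-] asks=[#4:10@96 #2:1@102 #1:10@104]
After op 6 [order #5] limit_buy(price=104, qty=10): fills=#5x#4:10@96; bids=[-] asks=[#2:1@102 #1:10@104]
After op 7 [order #6] market_buy(qty=1): fills=#6x#2:1@102; bids=[-] asks=[#1:10@104]
After op 8 [order #7] market_buy(qty=2): fills=#7x#1:2@104; bids=[-] asks=[#1:8@104]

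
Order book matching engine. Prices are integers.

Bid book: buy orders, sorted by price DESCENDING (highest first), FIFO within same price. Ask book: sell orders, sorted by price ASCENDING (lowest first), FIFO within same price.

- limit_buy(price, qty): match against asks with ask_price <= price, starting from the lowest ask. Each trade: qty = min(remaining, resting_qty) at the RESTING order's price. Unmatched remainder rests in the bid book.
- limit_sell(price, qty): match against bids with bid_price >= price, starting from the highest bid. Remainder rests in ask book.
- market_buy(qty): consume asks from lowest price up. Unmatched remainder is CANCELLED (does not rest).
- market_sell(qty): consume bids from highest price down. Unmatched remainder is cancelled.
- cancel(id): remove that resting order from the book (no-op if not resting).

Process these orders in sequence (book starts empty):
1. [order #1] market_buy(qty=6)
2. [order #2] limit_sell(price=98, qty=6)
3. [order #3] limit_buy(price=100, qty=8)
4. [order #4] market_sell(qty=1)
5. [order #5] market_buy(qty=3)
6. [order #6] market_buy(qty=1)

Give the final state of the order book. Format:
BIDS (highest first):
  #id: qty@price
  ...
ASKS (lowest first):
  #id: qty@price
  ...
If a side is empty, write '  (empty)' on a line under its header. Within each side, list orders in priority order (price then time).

Answer: BIDS (highest first):
  #3: 1@100
ASKS (lowest first):
  (empty)

Derivation:
After op 1 [order #1] market_buy(qty=6): fills=none; bids=[-] asks=[-]
After op 2 [order #2] limit_sell(price=98, qty=6): fills=none; bids=[-] asks=[#2:6@98]
After op 3 [order #3] limit_buy(price=100, qty=8): fills=#3x#2:6@98; bids=[#3:2@100] asks=[-]
After op 4 [order #4] market_sell(qty=1): fills=#3x#4:1@100; bids=[#3:1@100] asks=[-]
After op 5 [order #5] market_buy(qty=3): fills=none; bids=[#3:1@100] asks=[-]
After op 6 [order #6] market_buy(qty=1): fills=none; bids=[#3:1@100] asks=[-]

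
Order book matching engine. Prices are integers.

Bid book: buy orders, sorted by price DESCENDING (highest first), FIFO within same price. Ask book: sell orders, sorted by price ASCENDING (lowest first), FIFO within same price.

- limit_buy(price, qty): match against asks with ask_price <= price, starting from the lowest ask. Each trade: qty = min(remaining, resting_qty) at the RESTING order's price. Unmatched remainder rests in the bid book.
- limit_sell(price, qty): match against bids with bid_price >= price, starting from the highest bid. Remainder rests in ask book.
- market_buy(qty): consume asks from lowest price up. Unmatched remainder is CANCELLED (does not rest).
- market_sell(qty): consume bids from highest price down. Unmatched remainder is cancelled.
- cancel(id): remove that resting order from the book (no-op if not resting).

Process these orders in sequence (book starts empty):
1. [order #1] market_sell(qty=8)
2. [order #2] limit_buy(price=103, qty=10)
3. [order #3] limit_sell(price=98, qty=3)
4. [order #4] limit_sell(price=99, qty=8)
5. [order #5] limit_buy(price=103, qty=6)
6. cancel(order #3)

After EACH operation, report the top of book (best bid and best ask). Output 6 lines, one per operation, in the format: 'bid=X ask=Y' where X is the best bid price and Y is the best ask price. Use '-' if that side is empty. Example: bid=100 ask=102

After op 1 [order #1] market_sell(qty=8): fills=none; bids=[-] asks=[-]
After op 2 [order #2] limit_buy(price=103, qty=10): fills=none; bids=[#2:10@103] asks=[-]
After op 3 [order #3] limit_sell(price=98, qty=3): fills=#2x#3:3@103; bids=[#2:7@103] asks=[-]
After op 4 [order #4] limit_sell(price=99, qty=8): fills=#2x#4:7@103; bids=[-] asks=[#4:1@99]
After op 5 [order #5] limit_buy(price=103, qty=6): fills=#5x#4:1@99; bids=[#5:5@103] asks=[-]
After op 6 cancel(order #3): fills=none; bids=[#5:5@103] asks=[-]

Answer: bid=- ask=-
bid=103 ask=-
bid=103 ask=-
bid=- ask=99
bid=103 ask=-
bid=103 ask=-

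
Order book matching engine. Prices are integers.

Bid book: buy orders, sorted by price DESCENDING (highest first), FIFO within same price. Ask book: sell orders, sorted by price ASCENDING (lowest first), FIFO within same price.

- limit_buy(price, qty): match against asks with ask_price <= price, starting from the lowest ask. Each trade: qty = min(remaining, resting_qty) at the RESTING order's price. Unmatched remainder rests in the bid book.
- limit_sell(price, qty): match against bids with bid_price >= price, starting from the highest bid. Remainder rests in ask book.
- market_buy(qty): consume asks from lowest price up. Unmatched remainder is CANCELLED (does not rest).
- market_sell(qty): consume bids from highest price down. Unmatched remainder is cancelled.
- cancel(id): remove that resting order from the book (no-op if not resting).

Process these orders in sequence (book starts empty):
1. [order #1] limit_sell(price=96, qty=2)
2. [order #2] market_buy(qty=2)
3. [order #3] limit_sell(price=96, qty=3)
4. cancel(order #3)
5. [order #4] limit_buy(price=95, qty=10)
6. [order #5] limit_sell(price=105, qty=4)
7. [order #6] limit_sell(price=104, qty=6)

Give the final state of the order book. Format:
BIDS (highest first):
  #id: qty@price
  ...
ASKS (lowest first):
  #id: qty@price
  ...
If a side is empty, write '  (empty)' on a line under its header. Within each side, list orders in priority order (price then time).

Answer: BIDS (highest first):
  #4: 10@95
ASKS (lowest first):
  #6: 6@104
  #5: 4@105

Derivation:
After op 1 [order #1] limit_sell(price=96, qty=2): fills=none; bids=[-] asks=[#1:2@96]
After op 2 [order #2] market_buy(qty=2): fills=#2x#1:2@96; bids=[-] asks=[-]
After op 3 [order #3] limit_sell(price=96, qty=3): fills=none; bids=[-] asks=[#3:3@96]
After op 4 cancel(order #3): fills=none; bids=[-] asks=[-]
After op 5 [order #4] limit_buy(price=95, qty=10): fills=none; bids=[#4:10@95] asks=[-]
After op 6 [order #5] limit_sell(price=105, qty=4): fills=none; bids=[#4:10@95] asks=[#5:4@105]
After op 7 [order #6] limit_sell(price=104, qty=6): fills=none; bids=[#4:10@95] asks=[#6:6@104 #5:4@105]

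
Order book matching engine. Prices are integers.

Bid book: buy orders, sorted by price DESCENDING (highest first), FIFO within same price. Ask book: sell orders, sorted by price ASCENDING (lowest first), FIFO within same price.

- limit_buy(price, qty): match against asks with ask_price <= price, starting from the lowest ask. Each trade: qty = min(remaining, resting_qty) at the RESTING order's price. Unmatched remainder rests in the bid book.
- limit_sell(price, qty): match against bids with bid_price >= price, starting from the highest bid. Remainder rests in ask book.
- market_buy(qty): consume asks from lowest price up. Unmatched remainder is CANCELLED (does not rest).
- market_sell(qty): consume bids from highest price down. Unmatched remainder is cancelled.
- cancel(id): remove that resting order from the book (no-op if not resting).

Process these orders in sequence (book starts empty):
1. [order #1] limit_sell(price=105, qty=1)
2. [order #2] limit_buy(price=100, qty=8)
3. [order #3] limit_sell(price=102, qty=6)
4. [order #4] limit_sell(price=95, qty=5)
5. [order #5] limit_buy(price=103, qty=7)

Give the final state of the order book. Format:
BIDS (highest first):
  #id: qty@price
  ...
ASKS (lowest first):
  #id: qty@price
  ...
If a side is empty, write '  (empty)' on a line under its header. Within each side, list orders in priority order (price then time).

After op 1 [order #1] limit_sell(price=105, qty=1): fills=none; bids=[-] asks=[#1:1@105]
After op 2 [order #2] limit_buy(price=100, qty=8): fills=none; bids=[#2:8@100] asks=[#1:1@105]
After op 3 [order #3] limit_sell(price=102, qty=6): fills=none; bids=[#2:8@100] asks=[#3:6@102 #1:1@105]
After op 4 [order #4] limit_sell(price=95, qty=5): fills=#2x#4:5@100; bids=[#2:3@100] asks=[#3:6@102 #1:1@105]
After op 5 [order #5] limit_buy(price=103, qty=7): fills=#5x#3:6@102; bids=[#5:1@103 #2:3@100] asks=[#1:1@105]

Answer: BIDS (highest first):
  #5: 1@103
  #2: 3@100
ASKS (lowest first):
  #1: 1@105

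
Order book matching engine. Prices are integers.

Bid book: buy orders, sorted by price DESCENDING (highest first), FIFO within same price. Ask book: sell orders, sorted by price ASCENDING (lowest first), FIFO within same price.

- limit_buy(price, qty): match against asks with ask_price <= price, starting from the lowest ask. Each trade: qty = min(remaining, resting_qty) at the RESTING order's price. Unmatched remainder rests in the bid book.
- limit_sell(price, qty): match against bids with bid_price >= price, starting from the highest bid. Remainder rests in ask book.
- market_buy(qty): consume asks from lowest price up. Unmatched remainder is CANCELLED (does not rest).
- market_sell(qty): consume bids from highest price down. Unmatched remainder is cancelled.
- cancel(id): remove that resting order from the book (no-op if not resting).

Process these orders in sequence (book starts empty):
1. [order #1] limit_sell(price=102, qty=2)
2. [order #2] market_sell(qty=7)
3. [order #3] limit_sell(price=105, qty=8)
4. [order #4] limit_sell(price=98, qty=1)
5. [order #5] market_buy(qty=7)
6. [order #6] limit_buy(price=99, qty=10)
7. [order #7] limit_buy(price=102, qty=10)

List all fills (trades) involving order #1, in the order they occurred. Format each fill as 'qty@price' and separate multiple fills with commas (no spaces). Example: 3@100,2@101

Answer: 2@102

Derivation:
After op 1 [order #1] limit_sell(price=102, qty=2): fills=none; bids=[-] asks=[#1:2@102]
After op 2 [order #2] market_sell(qty=7): fills=none; bids=[-] asks=[#1:2@102]
After op 3 [order #3] limit_sell(price=105, qty=8): fills=none; bids=[-] asks=[#1:2@102 #3:8@105]
After op 4 [order #4] limit_sell(price=98, qty=1): fills=none; bids=[-] asks=[#4:1@98 #1:2@102 #3:8@105]
After op 5 [order #5] market_buy(qty=7): fills=#5x#4:1@98 #5x#1:2@102 #5x#3:4@105; bids=[-] asks=[#3:4@105]
After op 6 [order #6] limit_buy(price=99, qty=10): fills=none; bids=[#6:10@99] asks=[#3:4@105]
After op 7 [order #7] limit_buy(price=102, qty=10): fills=none; bids=[#7:10@102 #6:10@99] asks=[#3:4@105]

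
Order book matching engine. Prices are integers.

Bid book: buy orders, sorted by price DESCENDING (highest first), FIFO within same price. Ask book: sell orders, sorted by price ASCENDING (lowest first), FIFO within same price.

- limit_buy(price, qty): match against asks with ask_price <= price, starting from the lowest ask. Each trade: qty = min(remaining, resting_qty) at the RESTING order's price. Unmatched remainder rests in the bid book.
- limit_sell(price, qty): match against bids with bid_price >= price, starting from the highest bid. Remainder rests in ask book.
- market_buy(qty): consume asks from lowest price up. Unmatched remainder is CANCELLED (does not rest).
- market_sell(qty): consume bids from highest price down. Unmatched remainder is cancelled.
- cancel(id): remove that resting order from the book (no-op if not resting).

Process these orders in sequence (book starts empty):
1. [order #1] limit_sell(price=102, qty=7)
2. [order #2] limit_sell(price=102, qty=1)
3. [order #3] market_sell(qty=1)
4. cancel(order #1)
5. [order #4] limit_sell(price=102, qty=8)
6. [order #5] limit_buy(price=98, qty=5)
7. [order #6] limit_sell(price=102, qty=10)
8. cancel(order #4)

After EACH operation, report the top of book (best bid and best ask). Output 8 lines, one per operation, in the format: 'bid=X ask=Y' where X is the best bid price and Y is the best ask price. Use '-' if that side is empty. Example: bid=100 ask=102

After op 1 [order #1] limit_sell(price=102, qty=7): fills=none; bids=[-] asks=[#1:7@102]
After op 2 [order #2] limit_sell(price=102, qty=1): fills=none; bids=[-] asks=[#1:7@102 #2:1@102]
After op 3 [order #3] market_sell(qty=1): fills=none; bids=[-] asks=[#1:7@102 #2:1@102]
After op 4 cancel(order #1): fills=none; bids=[-] asks=[#2:1@102]
After op 5 [order #4] limit_sell(price=102, qty=8): fills=none; bids=[-] asks=[#2:1@102 #4:8@102]
After op 6 [order #5] limit_buy(price=98, qty=5): fills=none; bids=[#5:5@98] asks=[#2:1@102 #4:8@102]
After op 7 [order #6] limit_sell(price=102, qty=10): fills=none; bids=[#5:5@98] asks=[#2:1@102 #4:8@102 #6:10@102]
After op 8 cancel(order #4): fills=none; bids=[#5:5@98] asks=[#2:1@102 #6:10@102]

Answer: bid=- ask=102
bid=- ask=102
bid=- ask=102
bid=- ask=102
bid=- ask=102
bid=98 ask=102
bid=98 ask=102
bid=98 ask=102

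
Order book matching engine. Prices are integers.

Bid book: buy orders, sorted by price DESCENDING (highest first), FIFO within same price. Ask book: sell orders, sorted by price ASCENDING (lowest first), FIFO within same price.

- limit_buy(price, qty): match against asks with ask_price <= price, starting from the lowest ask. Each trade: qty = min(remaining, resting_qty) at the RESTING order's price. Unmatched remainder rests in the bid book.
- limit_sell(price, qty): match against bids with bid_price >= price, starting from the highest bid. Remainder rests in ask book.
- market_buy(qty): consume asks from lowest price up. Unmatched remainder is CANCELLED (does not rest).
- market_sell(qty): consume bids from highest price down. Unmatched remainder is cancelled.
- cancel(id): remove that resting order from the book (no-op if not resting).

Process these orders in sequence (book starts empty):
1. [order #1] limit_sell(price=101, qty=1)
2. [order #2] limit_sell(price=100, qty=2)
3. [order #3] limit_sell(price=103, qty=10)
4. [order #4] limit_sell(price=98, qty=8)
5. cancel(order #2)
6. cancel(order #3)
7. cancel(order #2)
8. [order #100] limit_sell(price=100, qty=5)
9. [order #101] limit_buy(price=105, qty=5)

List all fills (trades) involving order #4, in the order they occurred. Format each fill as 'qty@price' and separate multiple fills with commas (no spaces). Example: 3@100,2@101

Answer: 5@98

Derivation:
After op 1 [order #1] limit_sell(price=101, qty=1): fills=none; bids=[-] asks=[#1:1@101]
After op 2 [order #2] limit_sell(price=100, qty=2): fills=none; bids=[-] asks=[#2:2@100 #1:1@101]
After op 3 [order #3] limit_sell(price=103, qty=10): fills=none; bids=[-] asks=[#2:2@100 #1:1@101 #3:10@103]
After op 4 [order #4] limit_sell(price=98, qty=8): fills=none; bids=[-] asks=[#4:8@98 #2:2@100 #1:1@101 #3:10@103]
After op 5 cancel(order #2): fills=none; bids=[-] asks=[#4:8@98 #1:1@101 #3:10@103]
After op 6 cancel(order #3): fills=none; bids=[-] asks=[#4:8@98 #1:1@101]
After op 7 cancel(order #2): fills=none; bids=[-] asks=[#4:8@98 #1:1@101]
After op 8 [order #100] limit_sell(price=100, qty=5): fills=none; bids=[-] asks=[#4:8@98 #100:5@100 #1:1@101]
After op 9 [order #101] limit_buy(price=105, qty=5): fills=#101x#4:5@98; bids=[-] asks=[#4:3@98 #100:5@100 #1:1@101]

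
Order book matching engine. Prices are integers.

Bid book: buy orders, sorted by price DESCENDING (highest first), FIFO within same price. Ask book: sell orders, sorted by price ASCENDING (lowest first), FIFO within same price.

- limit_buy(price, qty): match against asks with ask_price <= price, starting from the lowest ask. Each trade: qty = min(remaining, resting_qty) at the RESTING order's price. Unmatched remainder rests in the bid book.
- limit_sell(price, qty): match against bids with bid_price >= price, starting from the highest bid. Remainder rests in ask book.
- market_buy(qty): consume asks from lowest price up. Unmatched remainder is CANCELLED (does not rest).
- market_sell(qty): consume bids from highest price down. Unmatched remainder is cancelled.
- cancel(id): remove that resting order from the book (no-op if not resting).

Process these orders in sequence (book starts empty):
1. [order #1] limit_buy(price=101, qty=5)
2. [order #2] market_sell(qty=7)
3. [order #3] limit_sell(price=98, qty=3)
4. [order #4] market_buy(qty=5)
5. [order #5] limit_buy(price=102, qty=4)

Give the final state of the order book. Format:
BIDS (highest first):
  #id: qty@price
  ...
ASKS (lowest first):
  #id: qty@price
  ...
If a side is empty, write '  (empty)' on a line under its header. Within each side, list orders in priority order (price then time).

Answer: BIDS (highest first):
  #5: 4@102
ASKS (lowest first):
  (empty)

Derivation:
After op 1 [order #1] limit_buy(price=101, qty=5): fills=none; bids=[#1:5@101] asks=[-]
After op 2 [order #2] market_sell(qty=7): fills=#1x#2:5@101; bids=[-] asks=[-]
After op 3 [order #3] limit_sell(price=98, qty=3): fills=none; bids=[-] asks=[#3:3@98]
After op 4 [order #4] market_buy(qty=5): fills=#4x#3:3@98; bids=[-] asks=[-]
After op 5 [order #5] limit_buy(price=102, qty=4): fills=none; bids=[#5:4@102] asks=[-]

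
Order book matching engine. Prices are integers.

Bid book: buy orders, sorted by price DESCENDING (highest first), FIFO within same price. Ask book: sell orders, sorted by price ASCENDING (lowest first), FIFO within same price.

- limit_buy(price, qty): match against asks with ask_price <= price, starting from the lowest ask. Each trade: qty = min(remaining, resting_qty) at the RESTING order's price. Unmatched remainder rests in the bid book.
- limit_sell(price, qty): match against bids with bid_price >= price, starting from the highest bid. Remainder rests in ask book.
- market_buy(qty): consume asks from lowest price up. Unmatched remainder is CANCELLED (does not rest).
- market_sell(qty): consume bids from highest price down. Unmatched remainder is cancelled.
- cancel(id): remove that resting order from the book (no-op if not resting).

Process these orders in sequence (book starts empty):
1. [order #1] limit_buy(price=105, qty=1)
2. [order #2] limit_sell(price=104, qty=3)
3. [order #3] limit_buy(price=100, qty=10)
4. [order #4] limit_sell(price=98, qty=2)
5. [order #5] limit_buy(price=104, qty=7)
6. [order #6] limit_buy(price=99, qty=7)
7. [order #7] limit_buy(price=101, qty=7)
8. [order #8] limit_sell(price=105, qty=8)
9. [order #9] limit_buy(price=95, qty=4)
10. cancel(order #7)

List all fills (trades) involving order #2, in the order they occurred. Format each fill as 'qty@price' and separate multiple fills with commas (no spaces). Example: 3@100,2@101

Answer: 1@105,2@104

Derivation:
After op 1 [order #1] limit_buy(price=105, qty=1): fills=none; bids=[#1:1@105] asks=[-]
After op 2 [order #2] limit_sell(price=104, qty=3): fills=#1x#2:1@105; bids=[-] asks=[#2:2@104]
After op 3 [order #3] limit_buy(price=100, qty=10): fills=none; bids=[#3:10@100] asks=[#2:2@104]
After op 4 [order #4] limit_sell(price=98, qty=2): fills=#3x#4:2@100; bids=[#3:8@100] asks=[#2:2@104]
After op 5 [order #5] limit_buy(price=104, qty=7): fills=#5x#2:2@104; bids=[#5:5@104 #3:8@100] asks=[-]
After op 6 [order #6] limit_buy(price=99, qty=7): fills=none; bids=[#5:5@104 #3:8@100 #6:7@99] asks=[-]
After op 7 [order #7] limit_buy(price=101, qty=7): fills=none; bids=[#5:5@104 #7:7@101 #3:8@100 #6:7@99] asks=[-]
After op 8 [order #8] limit_sell(price=105, qty=8): fills=none; bids=[#5:5@104 #7:7@101 #3:8@100 #6:7@99] asks=[#8:8@105]
After op 9 [order #9] limit_buy(price=95, qty=4): fills=none; bids=[#5:5@104 #7:7@101 #3:8@100 #6:7@99 #9:4@95] asks=[#8:8@105]
After op 10 cancel(order #7): fills=none; bids=[#5:5@104 #3:8@100 #6:7@99 #9:4@95] asks=[#8:8@105]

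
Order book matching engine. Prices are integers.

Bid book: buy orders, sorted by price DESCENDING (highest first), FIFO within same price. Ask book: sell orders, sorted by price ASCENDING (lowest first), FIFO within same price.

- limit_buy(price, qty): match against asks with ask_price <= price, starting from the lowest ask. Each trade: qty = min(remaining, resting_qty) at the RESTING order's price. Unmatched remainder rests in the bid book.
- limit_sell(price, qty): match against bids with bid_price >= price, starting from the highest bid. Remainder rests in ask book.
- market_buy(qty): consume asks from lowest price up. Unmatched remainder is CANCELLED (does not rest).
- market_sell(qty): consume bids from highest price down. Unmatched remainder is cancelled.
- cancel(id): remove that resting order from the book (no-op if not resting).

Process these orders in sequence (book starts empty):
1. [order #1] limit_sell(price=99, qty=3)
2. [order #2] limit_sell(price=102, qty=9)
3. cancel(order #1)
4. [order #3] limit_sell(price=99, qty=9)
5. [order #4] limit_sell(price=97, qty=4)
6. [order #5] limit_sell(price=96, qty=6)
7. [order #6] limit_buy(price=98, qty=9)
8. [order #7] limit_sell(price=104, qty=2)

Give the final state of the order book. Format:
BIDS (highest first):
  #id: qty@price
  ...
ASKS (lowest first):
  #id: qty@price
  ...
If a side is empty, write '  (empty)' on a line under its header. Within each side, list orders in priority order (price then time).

After op 1 [order #1] limit_sell(price=99, qty=3): fills=none; bids=[-] asks=[#1:3@99]
After op 2 [order #2] limit_sell(price=102, qty=9): fills=none; bids=[-] asks=[#1:3@99 #2:9@102]
After op 3 cancel(order #1): fills=none; bids=[-] asks=[#2:9@102]
After op 4 [order #3] limit_sell(price=99, qty=9): fills=none; bids=[-] asks=[#3:9@99 #2:9@102]
After op 5 [order #4] limit_sell(price=97, qty=4): fills=none; bids=[-] asks=[#4:4@97 #3:9@99 #2:9@102]
After op 6 [order #5] limit_sell(price=96, qty=6): fills=none; bids=[-] asks=[#5:6@96 #4:4@97 #3:9@99 #2:9@102]
After op 7 [order #6] limit_buy(price=98, qty=9): fills=#6x#5:6@96 #6x#4:3@97; bids=[-] asks=[#4:1@97 #3:9@99 #2:9@102]
After op 8 [order #7] limit_sell(price=104, qty=2): fills=none; bids=[-] asks=[#4:1@97 #3:9@99 #2:9@102 #7:2@104]

Answer: BIDS (highest first):
  (empty)
ASKS (lowest first):
  #4: 1@97
  #3: 9@99
  #2: 9@102
  #7: 2@104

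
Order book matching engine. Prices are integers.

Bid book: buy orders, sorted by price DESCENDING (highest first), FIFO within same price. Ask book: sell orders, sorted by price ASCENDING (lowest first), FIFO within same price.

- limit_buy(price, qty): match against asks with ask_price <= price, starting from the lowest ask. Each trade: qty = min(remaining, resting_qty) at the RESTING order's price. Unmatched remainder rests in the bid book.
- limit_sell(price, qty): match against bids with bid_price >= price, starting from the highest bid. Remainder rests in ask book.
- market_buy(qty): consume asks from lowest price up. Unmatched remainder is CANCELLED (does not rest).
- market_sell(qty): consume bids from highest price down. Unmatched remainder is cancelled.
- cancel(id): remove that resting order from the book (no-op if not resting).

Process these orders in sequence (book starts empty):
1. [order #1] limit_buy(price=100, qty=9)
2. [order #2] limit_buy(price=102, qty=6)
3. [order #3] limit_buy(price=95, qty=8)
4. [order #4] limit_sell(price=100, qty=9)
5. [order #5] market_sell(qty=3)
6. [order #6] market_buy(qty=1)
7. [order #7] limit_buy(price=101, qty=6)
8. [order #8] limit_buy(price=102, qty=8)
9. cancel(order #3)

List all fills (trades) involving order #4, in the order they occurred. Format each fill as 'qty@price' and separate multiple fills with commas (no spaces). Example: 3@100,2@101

After op 1 [order #1] limit_buy(price=100, qty=9): fills=none; bids=[#1:9@100] asks=[-]
After op 2 [order #2] limit_buy(price=102, qty=6): fills=none; bids=[#2:6@102 #1:9@100] asks=[-]
After op 3 [order #3] limit_buy(price=95, qty=8): fills=none; bids=[#2:6@102 #1:9@100 #3:8@95] asks=[-]
After op 4 [order #4] limit_sell(price=100, qty=9): fills=#2x#4:6@102 #1x#4:3@100; bids=[#1:6@100 #3:8@95] asks=[-]
After op 5 [order #5] market_sell(qty=3): fills=#1x#5:3@100; bids=[#1:3@100 #3:8@95] asks=[-]
After op 6 [order #6] market_buy(qty=1): fills=none; bids=[#1:3@100 #3:8@95] asks=[-]
After op 7 [order #7] limit_buy(price=101, qty=6): fills=none; bids=[#7:6@101 #1:3@100 #3:8@95] asks=[-]
After op 8 [order #8] limit_buy(price=102, qty=8): fills=none; bids=[#8:8@102 #7:6@101 #1:3@100 #3:8@95] asks=[-]
After op 9 cancel(order #3): fills=none; bids=[#8:8@102 #7:6@101 #1:3@100] asks=[-]

Answer: 6@102,3@100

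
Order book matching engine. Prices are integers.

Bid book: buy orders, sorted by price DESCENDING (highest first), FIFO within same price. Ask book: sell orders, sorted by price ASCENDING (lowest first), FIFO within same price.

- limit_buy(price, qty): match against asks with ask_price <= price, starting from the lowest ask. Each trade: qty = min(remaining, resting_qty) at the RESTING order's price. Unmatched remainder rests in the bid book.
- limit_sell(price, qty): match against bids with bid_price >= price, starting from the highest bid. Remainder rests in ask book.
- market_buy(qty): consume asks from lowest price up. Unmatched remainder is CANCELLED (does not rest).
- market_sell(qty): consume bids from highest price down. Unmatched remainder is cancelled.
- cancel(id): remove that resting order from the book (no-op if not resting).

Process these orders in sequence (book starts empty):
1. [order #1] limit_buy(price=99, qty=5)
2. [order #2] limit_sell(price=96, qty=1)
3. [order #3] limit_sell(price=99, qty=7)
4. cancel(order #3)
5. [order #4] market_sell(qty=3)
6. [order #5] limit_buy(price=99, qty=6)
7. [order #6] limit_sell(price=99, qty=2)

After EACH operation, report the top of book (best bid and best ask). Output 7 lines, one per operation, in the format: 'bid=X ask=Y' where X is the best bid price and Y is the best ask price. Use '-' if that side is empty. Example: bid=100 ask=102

After op 1 [order #1] limit_buy(price=99, qty=5): fills=none; bids=[#1:5@99] asks=[-]
After op 2 [order #2] limit_sell(price=96, qty=1): fills=#1x#2:1@99; bids=[#1:4@99] asks=[-]
After op 3 [order #3] limit_sell(price=99, qty=7): fills=#1x#3:4@99; bids=[-] asks=[#3:3@99]
After op 4 cancel(order #3): fills=none; bids=[-] asks=[-]
After op 5 [order #4] market_sell(qty=3): fills=none; bids=[-] asks=[-]
After op 6 [order #5] limit_buy(price=99, qty=6): fills=none; bids=[#5:6@99] asks=[-]
After op 7 [order #6] limit_sell(price=99, qty=2): fills=#5x#6:2@99; bids=[#5:4@99] asks=[-]

Answer: bid=99 ask=-
bid=99 ask=-
bid=- ask=99
bid=- ask=-
bid=- ask=-
bid=99 ask=-
bid=99 ask=-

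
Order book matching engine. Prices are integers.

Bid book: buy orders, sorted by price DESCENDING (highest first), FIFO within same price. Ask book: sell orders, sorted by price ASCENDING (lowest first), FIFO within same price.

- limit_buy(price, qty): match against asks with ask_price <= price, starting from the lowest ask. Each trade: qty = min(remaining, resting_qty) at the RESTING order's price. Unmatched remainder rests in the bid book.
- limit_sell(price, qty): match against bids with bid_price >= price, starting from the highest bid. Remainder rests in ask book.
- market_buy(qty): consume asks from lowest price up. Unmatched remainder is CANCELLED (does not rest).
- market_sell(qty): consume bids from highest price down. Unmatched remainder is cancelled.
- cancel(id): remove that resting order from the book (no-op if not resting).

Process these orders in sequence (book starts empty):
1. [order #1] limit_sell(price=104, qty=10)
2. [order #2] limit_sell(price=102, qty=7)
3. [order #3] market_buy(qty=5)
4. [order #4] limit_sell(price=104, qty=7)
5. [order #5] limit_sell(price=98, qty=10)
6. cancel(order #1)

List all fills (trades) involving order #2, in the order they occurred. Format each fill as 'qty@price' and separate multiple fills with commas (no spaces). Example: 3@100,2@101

After op 1 [order #1] limit_sell(price=104, qty=10): fills=none; bids=[-] asks=[#1:10@104]
After op 2 [order #2] limit_sell(price=102, qty=7): fills=none; bids=[-] asks=[#2:7@102 #1:10@104]
After op 3 [order #3] market_buy(qty=5): fills=#3x#2:5@102; bids=[-] asks=[#2:2@102 #1:10@104]
After op 4 [order #4] limit_sell(price=104, qty=7): fills=none; bids=[-] asks=[#2:2@102 #1:10@104 #4:7@104]
After op 5 [order #5] limit_sell(price=98, qty=10): fills=none; bids=[-] asks=[#5:10@98 #2:2@102 #1:10@104 #4:7@104]
After op 6 cancel(order #1): fills=none; bids=[-] asks=[#5:10@98 #2:2@102 #4:7@104]

Answer: 5@102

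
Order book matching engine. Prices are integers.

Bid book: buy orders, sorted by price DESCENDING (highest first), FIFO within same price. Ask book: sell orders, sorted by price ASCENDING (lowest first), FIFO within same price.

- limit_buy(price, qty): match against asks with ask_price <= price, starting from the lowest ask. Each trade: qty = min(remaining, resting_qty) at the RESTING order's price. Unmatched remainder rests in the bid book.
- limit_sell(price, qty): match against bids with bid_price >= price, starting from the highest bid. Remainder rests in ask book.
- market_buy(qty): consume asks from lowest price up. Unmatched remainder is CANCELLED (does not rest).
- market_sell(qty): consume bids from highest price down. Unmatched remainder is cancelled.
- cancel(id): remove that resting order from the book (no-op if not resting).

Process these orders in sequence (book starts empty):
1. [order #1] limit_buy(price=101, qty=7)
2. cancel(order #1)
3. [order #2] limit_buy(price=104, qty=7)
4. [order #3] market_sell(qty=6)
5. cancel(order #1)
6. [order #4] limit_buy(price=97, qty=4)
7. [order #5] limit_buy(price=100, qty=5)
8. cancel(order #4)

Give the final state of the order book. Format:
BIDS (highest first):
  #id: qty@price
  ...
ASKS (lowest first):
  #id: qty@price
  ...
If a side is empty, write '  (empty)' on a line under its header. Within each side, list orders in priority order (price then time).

Answer: BIDS (highest first):
  #2: 1@104
  #5: 5@100
ASKS (lowest first):
  (empty)

Derivation:
After op 1 [order #1] limit_buy(price=101, qty=7): fills=none; bids=[#1:7@101] asks=[-]
After op 2 cancel(order #1): fills=none; bids=[-] asks=[-]
After op 3 [order #2] limit_buy(price=104, qty=7): fills=none; bids=[#2:7@104] asks=[-]
After op 4 [order #3] market_sell(qty=6): fills=#2x#3:6@104; bids=[#2:1@104] asks=[-]
After op 5 cancel(order #1): fills=none; bids=[#2:1@104] asks=[-]
After op 6 [order #4] limit_buy(price=97, qty=4): fills=none; bids=[#2:1@104 #4:4@97] asks=[-]
After op 7 [order #5] limit_buy(price=100, qty=5): fills=none; bids=[#2:1@104 #5:5@100 #4:4@97] asks=[-]
After op 8 cancel(order #4): fills=none; bids=[#2:1@104 #5:5@100] asks=[-]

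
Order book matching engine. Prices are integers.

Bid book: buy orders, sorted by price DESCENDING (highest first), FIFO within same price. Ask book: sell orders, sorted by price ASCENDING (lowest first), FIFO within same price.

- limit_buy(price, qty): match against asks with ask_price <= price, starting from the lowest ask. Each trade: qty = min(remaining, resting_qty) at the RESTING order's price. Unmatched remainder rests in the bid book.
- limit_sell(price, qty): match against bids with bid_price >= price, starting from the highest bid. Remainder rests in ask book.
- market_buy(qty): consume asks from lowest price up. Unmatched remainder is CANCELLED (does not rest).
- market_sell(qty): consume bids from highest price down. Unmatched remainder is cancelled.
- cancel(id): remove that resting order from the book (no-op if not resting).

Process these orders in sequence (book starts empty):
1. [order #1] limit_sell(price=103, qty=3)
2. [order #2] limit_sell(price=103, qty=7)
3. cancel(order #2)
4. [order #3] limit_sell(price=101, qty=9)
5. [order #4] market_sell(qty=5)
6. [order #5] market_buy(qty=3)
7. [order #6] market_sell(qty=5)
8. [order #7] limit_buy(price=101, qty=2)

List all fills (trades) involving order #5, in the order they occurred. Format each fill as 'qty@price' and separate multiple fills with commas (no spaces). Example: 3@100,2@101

Answer: 3@101

Derivation:
After op 1 [order #1] limit_sell(price=103, qty=3): fills=none; bids=[-] asks=[#1:3@103]
After op 2 [order #2] limit_sell(price=103, qty=7): fills=none; bids=[-] asks=[#1:3@103 #2:7@103]
After op 3 cancel(order #2): fills=none; bids=[-] asks=[#1:3@103]
After op 4 [order #3] limit_sell(price=101, qty=9): fills=none; bids=[-] asks=[#3:9@101 #1:3@103]
After op 5 [order #4] market_sell(qty=5): fills=none; bids=[-] asks=[#3:9@101 #1:3@103]
After op 6 [order #5] market_buy(qty=3): fills=#5x#3:3@101; bids=[-] asks=[#3:6@101 #1:3@103]
After op 7 [order #6] market_sell(qty=5): fills=none; bids=[-] asks=[#3:6@101 #1:3@103]
After op 8 [order #7] limit_buy(price=101, qty=2): fills=#7x#3:2@101; bids=[-] asks=[#3:4@101 #1:3@103]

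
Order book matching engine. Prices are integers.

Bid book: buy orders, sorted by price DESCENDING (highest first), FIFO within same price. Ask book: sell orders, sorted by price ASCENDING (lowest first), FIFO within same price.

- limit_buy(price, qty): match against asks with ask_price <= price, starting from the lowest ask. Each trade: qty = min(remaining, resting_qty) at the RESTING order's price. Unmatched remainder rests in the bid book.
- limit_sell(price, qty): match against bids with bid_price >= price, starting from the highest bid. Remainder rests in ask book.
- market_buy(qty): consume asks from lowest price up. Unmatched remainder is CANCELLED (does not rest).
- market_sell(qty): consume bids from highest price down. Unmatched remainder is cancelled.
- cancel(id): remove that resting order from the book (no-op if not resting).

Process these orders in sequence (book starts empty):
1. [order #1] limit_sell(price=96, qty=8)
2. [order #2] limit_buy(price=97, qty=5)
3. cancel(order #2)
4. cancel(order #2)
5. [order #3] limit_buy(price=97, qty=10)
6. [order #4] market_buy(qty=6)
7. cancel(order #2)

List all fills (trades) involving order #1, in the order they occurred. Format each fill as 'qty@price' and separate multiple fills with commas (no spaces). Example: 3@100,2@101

Answer: 5@96,3@96

Derivation:
After op 1 [order #1] limit_sell(price=96, qty=8): fills=none; bids=[-] asks=[#1:8@96]
After op 2 [order #2] limit_buy(price=97, qty=5): fills=#2x#1:5@96; bids=[-] asks=[#1:3@96]
After op 3 cancel(order #2): fills=none; bids=[-] asks=[#1:3@96]
After op 4 cancel(order #2): fills=none; bids=[-] asks=[#1:3@96]
After op 5 [order #3] limit_buy(price=97, qty=10): fills=#3x#1:3@96; bids=[#3:7@97] asks=[-]
After op 6 [order #4] market_buy(qty=6): fills=none; bids=[#3:7@97] asks=[-]
After op 7 cancel(order #2): fills=none; bids=[#3:7@97] asks=[-]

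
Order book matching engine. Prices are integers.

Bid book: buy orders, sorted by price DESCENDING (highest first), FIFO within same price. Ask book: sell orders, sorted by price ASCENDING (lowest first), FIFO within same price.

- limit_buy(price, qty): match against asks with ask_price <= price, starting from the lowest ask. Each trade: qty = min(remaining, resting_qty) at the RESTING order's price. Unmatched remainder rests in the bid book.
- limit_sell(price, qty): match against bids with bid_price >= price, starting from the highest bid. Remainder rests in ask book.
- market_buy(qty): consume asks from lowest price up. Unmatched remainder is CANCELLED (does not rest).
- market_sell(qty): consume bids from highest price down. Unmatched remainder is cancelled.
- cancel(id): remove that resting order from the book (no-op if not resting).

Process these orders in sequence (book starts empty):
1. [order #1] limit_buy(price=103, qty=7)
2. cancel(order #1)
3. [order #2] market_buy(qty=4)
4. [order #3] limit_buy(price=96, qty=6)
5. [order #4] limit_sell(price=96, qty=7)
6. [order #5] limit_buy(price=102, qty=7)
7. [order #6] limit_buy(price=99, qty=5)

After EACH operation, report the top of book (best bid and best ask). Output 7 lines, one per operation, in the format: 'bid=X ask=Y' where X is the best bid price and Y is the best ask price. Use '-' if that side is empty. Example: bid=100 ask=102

Answer: bid=103 ask=-
bid=- ask=-
bid=- ask=-
bid=96 ask=-
bid=- ask=96
bid=102 ask=-
bid=102 ask=-

Derivation:
After op 1 [order #1] limit_buy(price=103, qty=7): fills=none; bids=[#1:7@103] asks=[-]
After op 2 cancel(order #1): fills=none; bids=[-] asks=[-]
After op 3 [order #2] market_buy(qty=4): fills=none; bids=[-] asks=[-]
After op 4 [order #3] limit_buy(price=96, qty=6): fills=none; bids=[#3:6@96] asks=[-]
After op 5 [order #4] limit_sell(price=96, qty=7): fills=#3x#4:6@96; bids=[-] asks=[#4:1@96]
After op 6 [order #5] limit_buy(price=102, qty=7): fills=#5x#4:1@96; bids=[#5:6@102] asks=[-]
After op 7 [order #6] limit_buy(price=99, qty=5): fills=none; bids=[#5:6@102 #6:5@99] asks=[-]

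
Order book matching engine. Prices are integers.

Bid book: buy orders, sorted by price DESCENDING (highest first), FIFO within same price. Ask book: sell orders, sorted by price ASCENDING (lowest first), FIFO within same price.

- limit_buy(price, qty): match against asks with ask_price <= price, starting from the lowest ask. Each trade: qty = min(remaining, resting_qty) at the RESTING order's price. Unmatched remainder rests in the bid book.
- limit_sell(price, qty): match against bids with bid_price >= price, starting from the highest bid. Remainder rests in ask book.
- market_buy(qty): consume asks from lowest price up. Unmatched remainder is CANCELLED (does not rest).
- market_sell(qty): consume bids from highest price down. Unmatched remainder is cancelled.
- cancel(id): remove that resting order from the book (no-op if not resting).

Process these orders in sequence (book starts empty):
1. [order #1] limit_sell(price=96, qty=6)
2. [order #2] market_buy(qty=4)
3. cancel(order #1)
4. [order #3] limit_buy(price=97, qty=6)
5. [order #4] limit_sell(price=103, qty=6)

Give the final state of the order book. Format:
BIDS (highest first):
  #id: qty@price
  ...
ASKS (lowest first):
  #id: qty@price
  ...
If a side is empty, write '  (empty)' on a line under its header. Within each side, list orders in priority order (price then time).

Answer: BIDS (highest first):
  #3: 6@97
ASKS (lowest first):
  #4: 6@103

Derivation:
After op 1 [order #1] limit_sell(price=96, qty=6): fills=none; bids=[-] asks=[#1:6@96]
After op 2 [order #2] market_buy(qty=4): fills=#2x#1:4@96; bids=[-] asks=[#1:2@96]
After op 3 cancel(order #1): fills=none; bids=[-] asks=[-]
After op 4 [order #3] limit_buy(price=97, qty=6): fills=none; bids=[#3:6@97] asks=[-]
After op 5 [order #4] limit_sell(price=103, qty=6): fills=none; bids=[#3:6@97] asks=[#4:6@103]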